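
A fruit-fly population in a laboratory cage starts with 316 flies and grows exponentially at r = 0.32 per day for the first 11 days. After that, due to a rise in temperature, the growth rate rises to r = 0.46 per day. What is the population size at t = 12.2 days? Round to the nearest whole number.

18541 flies

Phase 1: N(11) = 316·e^(0.32×11) = 316·e^3.52 = 10675.9.
Phase 2 runs for 12.2 − 11 = 1.2 days at r = 0.46.
N(12.2) = 10675.9·e^(0.46×1.2) = 10675.9·e^0.552 = 18541.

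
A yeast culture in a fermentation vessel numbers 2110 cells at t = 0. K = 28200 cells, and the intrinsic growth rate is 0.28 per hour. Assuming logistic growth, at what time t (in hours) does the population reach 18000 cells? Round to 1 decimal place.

A = (K − N₀)/N₀ = (28200 − 2110)/2110 = 12.365.
Solve 28200/(1 + 12.365·e^(−0.28t)) = 18000: 1 + 12.365·e^(−0.28t) = 1.5667, so e^(−0.28t) = 0.0458285.
−0.28·t = ln(0.0458285) = -3.0828, so t = 3.0828/0.28 = 11.01.

11.0 hours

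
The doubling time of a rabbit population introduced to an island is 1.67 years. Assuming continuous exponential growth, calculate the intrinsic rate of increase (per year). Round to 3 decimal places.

0.415 per year

r = ln(2)/t_d = 0.6931/1.67 = 0.41506.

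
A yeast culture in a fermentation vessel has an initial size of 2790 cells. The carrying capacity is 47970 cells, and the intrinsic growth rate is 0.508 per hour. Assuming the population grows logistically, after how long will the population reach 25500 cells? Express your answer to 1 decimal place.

5.7 hours

A = (K − N₀)/N₀ = (47970 − 2790)/2790 = 16.194.
Solve 47970/(1 + 16.194·e^(−0.508t)) = 25500: 1 + 16.194·e^(−0.508t) = 1.8812, so e^(−0.508t) = 0.0544153.
−0.508·t = ln(0.0544153) = -2.9111, so t = 2.9111/0.508 = 5.7305.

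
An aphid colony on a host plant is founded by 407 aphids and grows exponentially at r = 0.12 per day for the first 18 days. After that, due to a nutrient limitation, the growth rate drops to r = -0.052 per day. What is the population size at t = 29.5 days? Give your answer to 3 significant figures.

1940 aphids

Phase 1: N(18) = 407·e^(0.12×18) = 407·e^2.16 = 3529.15.
Phase 2 runs for 29.5 − 18 = 11.5 days at r = -0.052.
N(29.5) = 3529.15·e^(-0.052×11.5) = 3529.15·e^-0.598 = 1940.72.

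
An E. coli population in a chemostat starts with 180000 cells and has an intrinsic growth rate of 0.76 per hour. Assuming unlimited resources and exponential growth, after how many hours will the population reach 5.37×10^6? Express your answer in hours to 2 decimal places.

Set N₀·e^(rt) = 5.37×10^6: e^(0.76·t) = 5.37×10^6/180000 = 29.833.
0.76·t = ln(29.833) = 3.3956, so t = 3.3956/0.76 = 4.4679.

4.47 hours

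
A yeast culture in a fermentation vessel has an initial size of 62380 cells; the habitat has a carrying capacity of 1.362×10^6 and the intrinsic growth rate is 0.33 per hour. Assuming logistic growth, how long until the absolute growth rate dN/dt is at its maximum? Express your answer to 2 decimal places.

Logistic growth is fastest at N = K/2 = 681000.
A = (K − N₀)/N₀ = 20.834. Set K/(1 + A·e^(−rt)) = K/2 → A·e^(−rt) = 1.
e^(−0.33t) = 1/20.834 = 0.0479986, so t = ln(20.834)/0.33 = 3.0366/0.33 = 9.2018.

9.20 hours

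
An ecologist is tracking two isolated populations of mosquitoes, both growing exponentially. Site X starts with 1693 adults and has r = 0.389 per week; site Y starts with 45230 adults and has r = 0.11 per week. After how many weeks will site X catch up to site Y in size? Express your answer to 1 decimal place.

11.8 weeks

Set 1693·e^(0.389t) = 45230·e^(0.11t).
e^((0.389 − 0.11)t) = 45230/1693 → e^(0.279·t) = 26.716.
0.279·t = ln(26.716) = 3.2853, so t = 3.2853/0.279 = 11.775.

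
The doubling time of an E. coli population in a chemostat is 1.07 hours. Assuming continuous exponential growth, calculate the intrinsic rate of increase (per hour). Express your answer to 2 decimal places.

0.65 per hour

r = ln(2)/t_d = 0.6931/1.07 = 0.6478.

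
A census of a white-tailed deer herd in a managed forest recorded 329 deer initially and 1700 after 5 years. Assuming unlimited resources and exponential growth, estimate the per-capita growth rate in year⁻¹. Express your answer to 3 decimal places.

From N(t) = N₀·e^(rt): e^(r·5) = 1700/329 = 5.1672.
r·5 = ln(5.1672) = 1.6423, so r = 1.6423/5 = 0.32847.

0.328 per year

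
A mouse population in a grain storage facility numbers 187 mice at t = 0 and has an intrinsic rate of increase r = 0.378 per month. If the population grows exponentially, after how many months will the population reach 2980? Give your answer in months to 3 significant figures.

7.32 months

Set N₀·e^(rt) = 2980: e^(0.378·t) = 2980/187 = 15.936.
0.378·t = ln(15.936) = 2.7686, so t = 2.7686/0.378 = 7.3243.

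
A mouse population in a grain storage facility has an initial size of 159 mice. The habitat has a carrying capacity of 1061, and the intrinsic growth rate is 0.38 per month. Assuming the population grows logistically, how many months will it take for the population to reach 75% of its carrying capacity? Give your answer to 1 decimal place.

A = (K − N₀)/N₀ = (1061 − 159)/159 = 5.673.
Solve 1061/(1 + 5.673·e^(−0.38t)) = 795.75: 1 + 5.673·e^(−0.38t) = 1.3333, so e^(−0.38t) = 0.0587583.
−0.38·t = ln(0.0587583) = -2.8343, so t = 2.8343/0.38 = 7.4587.

7.5 months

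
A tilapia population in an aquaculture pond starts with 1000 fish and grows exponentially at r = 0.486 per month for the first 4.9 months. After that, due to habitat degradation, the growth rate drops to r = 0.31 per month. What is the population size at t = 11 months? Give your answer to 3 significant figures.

Phase 1: N(4.9) = 1000·e^(0.486×4.9) = 1000·e^2.381 = 10820.
Phase 2 runs for 11 − 4.9 = 6.1 months at r = 0.31.
N(11) = 10820·e^(0.31×6.1) = 10820·e^1.891 = 71693.5.

71700 fish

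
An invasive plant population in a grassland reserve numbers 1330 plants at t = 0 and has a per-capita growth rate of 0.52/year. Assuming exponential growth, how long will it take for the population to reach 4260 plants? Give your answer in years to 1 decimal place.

2.2 years

Set N₀·e^(rt) = 4260: e^(0.52·t) = 4260/1330 = 3.203.
0.52·t = ln(3.203) = 1.1641, so t = 1.1641/0.52 = 2.2386.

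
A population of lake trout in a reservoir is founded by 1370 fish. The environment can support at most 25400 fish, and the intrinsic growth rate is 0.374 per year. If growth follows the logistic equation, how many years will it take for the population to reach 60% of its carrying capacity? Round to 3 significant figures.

A = (K − N₀)/N₀ = (25400 − 1370)/1370 = 17.54.
Solve 25400/(1 + 17.54·e^(−0.374t)) = 15240: 1 + 17.54·e^(−0.374t) = 1.6667, so e^(−0.374t) = 0.038008.
−0.374·t = ln(0.038008) = -3.27, so t = 3.27/0.374 = 8.7432.

8.74 years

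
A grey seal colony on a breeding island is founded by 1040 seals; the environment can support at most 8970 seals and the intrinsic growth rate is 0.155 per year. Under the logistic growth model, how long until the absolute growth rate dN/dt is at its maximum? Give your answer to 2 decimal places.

13.11 years

Logistic growth is fastest at N = K/2 = 4485.
A = (K − N₀)/N₀ = 7.625. Set K/(1 + A·e^(−rt)) = K/2 → A·e^(−rt) = 1.
e^(−0.155t) = 1/7.625 = 0.131148, so t = ln(7.625)/0.155 = 2.0314/0.155 = 13.106.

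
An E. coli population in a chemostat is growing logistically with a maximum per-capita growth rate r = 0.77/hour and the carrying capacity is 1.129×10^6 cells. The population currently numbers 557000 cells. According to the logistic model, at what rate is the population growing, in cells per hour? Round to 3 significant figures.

dN/dt = rN(1 − N/K) = 0.77 × 557000 × (1 − 557000/1.129×10^6).
1 − 557000/1.129×10^6 = 0.50664; dN/dt = 0.77 × 557000 × 0.50664 = 2.17294×10^5.

217000 cells per hour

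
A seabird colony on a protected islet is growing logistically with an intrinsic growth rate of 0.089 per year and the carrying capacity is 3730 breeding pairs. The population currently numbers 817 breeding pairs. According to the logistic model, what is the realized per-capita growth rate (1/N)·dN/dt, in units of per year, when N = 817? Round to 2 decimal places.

(1/N)·dN/dt = r(1 − N/K) = 0.089 × (1 − 817/3730).
= 0.089 × 0.78097 = 0.069506.

0.07 per year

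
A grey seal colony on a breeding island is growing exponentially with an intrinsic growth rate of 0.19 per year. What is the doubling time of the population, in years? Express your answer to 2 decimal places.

Doubling time t_d = ln(2)/r = 0.6931/0.19 = 3.6481.

3.65 years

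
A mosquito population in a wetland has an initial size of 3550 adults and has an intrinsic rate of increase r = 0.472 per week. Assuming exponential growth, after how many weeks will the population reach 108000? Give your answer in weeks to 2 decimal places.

7.24 weeks

Set N₀·e^(rt) = 108000: e^(0.472·t) = 108000/3550 = 30.423.
0.472·t = ln(30.423) = 3.4152, so t = 3.4152/0.472 = 7.2356.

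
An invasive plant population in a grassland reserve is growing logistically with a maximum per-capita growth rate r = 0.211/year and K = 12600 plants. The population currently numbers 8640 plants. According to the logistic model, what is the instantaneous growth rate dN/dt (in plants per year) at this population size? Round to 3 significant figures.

573 plants per year

dN/dt = rN(1 − N/K) = 0.211 × 8640 × (1 − 8640/12600).
1 − 8640/12600 = 0.31429; dN/dt = 0.211 × 8640 × 0.31429 = 572.96.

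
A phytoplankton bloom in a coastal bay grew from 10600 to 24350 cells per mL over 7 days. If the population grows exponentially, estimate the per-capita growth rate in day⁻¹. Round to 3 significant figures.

From N(t) = N₀·e^(rt): e^(r·7) = 24350/10600 = 2.2972.
r·7 = ln(2.2972) = 0.83168, so r = 0.83168/7 = 0.11881.

0.119 per day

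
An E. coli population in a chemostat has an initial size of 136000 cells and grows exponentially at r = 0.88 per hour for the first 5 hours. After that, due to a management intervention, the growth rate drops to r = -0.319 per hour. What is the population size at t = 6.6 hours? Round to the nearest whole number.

Phase 1: N(5) = 136000·e^(0.88×5) = 136000·e^4.4 = 1.107732×10^7.
Phase 2 runs for 6.6 − 5 = 1.6 hours at r = -0.319.
N(6.6) = 1.107732×10^7·e^(-0.319×1.6) = 1.107732×10^7·e^-0.5104 = 6.64922×10^6.

6649220 cells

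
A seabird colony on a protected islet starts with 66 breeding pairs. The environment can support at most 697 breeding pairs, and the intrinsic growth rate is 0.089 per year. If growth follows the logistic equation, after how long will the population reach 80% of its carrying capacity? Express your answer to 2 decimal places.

A = (K − N₀)/N₀ = (697 − 66)/66 = 9.5606.
Solve 697/(1 + 9.5606·e^(−0.089t)) = 557.6: 1 + 9.5606·e^(−0.089t) = 1.25, so e^(−0.089t) = 0.026149.
−0.089·t = ln(0.026149) = -3.6439, so t = 3.6439/0.089 = 40.943.

40.94 years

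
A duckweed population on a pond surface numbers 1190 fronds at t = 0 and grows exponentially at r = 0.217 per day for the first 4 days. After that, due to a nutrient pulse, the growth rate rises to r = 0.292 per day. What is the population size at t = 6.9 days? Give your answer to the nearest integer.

6611 fronds

Phase 1: N(4) = 1190·e^(0.217×4) = 1190·e^0.868 = 2834.75.
Phase 2 runs for 6.9 − 4 = 2.9 days at r = 0.292.
N(6.9) = 2834.75·e^(0.292×2.9) = 2834.75·e^0.8468 = 6611.12.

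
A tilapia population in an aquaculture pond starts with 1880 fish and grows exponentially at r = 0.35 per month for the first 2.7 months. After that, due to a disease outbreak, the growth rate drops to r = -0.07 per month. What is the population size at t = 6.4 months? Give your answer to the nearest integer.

Phase 1: N(2.7) = 1880·e^(0.35×2.7) = 1880·e^0.945 = 4836.89.
Phase 2 runs for 6.4 − 2.7 = 3.7 months at r = -0.07.
N(6.4) = 4836.89·e^(-0.07×3.7) = 4836.89·e^-0.259 = 3733.22.

3733 fish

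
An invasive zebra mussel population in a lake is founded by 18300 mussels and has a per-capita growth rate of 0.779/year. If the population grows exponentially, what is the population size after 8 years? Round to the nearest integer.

9310528 mussels

N(t) = N₀·e^(rt) = 18300 × e^(0.779×8) = 18300 × e^6.232.
e^6.232 ≈ 508.77, so N ≈ 18300 × 508.77 = 9.310528×10^6.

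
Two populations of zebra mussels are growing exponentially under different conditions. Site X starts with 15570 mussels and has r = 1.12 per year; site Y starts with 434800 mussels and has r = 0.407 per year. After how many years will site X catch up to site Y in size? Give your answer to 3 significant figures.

Set 15570·e^(1.12t) = 434800·e^(0.407t).
e^((1.12 − 0.407)t) = 434800/15570 → e^(0.713·t) = 27.925.
0.713·t = ln(27.925) = 3.3295, so t = 3.3295/0.713 = 4.6698.

4.67 years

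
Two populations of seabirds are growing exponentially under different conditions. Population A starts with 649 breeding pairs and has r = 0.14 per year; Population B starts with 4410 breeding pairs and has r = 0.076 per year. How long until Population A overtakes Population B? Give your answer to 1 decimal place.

29.9 years

Set 649·e^(0.14t) = 4410·e^(0.076t).
e^((0.14 − 0.076)t) = 4410/649 → e^(0.064·t) = 6.7951.
0.064·t = ln(6.7951) = 1.9162, so t = 1.9162/0.064 = 29.941.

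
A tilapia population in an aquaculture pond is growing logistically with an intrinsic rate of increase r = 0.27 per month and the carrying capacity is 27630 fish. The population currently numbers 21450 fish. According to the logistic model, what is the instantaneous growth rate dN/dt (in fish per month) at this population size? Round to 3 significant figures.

1300 fish per month

dN/dt = rN(1 − N/K) = 0.27 × 21450 × (1 − 21450/27630).
1 − 21450/27630 = 0.22367; dN/dt = 0.27 × 21450 × 0.22367 = 1295.4.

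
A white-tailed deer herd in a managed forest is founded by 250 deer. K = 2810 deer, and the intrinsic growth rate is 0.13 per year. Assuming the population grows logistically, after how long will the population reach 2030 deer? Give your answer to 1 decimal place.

A = (K − N₀)/N₀ = (2810 − 250)/250 = 10.24.
Solve 2810/(1 + 10.24·e^(−0.13t)) = 2030: 1 + 10.24·e^(−0.13t) = 1.3842, so e^(−0.13t) = 0.0375231.
−0.13·t = ln(0.0375231) = -3.2828, so t = 3.2828/0.13 = 25.252.

25.3 years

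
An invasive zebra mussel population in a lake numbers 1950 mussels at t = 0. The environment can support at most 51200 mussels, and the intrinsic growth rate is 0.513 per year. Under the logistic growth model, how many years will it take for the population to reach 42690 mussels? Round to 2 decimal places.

9.44 years

A = (K − N₀)/N₀ = (51200 − 1950)/1950 = 25.256.
Solve 51200/(1 + 25.256·e^(−0.513t)) = 42690: 1 + 25.256·e^(−0.513t) = 1.1993, so e^(−0.513t) = 0.00789281.
−0.513·t = ln(0.00789281) = -4.8418, so t = 4.8418/0.513 = 9.4382.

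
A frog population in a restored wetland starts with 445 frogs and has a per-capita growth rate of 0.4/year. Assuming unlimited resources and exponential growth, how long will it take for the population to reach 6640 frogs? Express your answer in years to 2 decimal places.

6.76 years

Set N₀·e^(rt) = 6640: e^(0.4·t) = 6640/445 = 14.921.
0.4·t = ln(14.921) = 2.7028, so t = 2.7028/0.4 = 6.757.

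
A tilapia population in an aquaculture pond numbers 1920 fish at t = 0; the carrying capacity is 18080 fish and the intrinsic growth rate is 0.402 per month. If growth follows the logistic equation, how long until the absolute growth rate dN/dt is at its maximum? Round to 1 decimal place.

Logistic growth is fastest at N = K/2 = 9040.
A = (K − N₀)/N₀ = 8.4167. Set K/(1 + A·e^(−rt)) = K/2 → A·e^(−rt) = 1.
e^(−0.402t) = 1/8.4167 = 0.118812, so t = ln(8.4167)/0.402 = 2.1302/0.402 = 5.299.

5.3 months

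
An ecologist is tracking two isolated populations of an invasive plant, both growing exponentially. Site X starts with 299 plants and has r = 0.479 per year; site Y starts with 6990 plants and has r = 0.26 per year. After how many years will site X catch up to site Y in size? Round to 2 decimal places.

14.39 years

Set 299·e^(0.479t) = 6990·e^(0.26t).
e^((0.479 − 0.26)t) = 6990/299 → e^(0.219·t) = 23.378.
0.219·t = ln(23.378) = 3.1518, so t = 3.1518/0.219 = 14.392.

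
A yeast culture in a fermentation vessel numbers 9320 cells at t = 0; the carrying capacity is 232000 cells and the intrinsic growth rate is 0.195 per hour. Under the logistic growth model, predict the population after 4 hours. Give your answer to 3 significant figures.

A = (K − N₀)/N₀ = (232000 − 9320)/9320 = 23.893.
N(t) = K/(1 + A·e^(−rt)) = 232000/(1 + 23.893×e^(−0.195×4)).
e^(−0.78) = 0.45841; denominator = 1 + 23.893×0.45841 = 11.953.
N = 232000/11.953 = 19410.1.

19400 cells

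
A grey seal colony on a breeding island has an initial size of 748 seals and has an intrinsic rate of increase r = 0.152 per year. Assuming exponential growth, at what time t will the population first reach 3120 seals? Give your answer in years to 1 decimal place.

Set N₀·e^(rt) = 3120: e^(0.152·t) = 3120/748 = 4.1711.
0.152·t = ln(4.1711) = 1.4282, so t = 1.4282/0.152 = 9.396.

9.4 years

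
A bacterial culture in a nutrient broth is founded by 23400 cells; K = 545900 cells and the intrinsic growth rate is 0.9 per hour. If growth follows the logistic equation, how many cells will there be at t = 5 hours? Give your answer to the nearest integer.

A = (K − N₀)/N₀ = (545900 − 23400)/23400 = 22.329.
N(t) = K/(1 + A·e^(−rt)) = 545900/(1 + 22.329×e^(−0.9×5)).
e^(−4.5) = 0.011109; denominator = 1 + 22.329×0.011109 = 1.2481.
N = 545900/1.2481 = 437401.

437401 cells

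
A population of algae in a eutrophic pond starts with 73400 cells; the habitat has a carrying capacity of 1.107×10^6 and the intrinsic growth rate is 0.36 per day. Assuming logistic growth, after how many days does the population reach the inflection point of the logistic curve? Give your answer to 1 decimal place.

7.3 days

Logistic growth is fastest at N = K/2 = 553500.
A = (K − N₀)/N₀ = 14.082. Set K/(1 + A·e^(−rt)) = K/2 → A·e^(−rt) = 1.
e^(−0.36t) = 1/14.082 = 0.0710139, so t = ln(14.082)/0.36 = 2.6449/0.36 = 7.3469.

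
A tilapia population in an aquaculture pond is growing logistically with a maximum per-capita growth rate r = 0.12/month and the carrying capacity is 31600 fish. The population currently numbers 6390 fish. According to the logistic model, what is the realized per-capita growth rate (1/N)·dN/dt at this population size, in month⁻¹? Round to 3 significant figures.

0.0957 per month

(1/N)·dN/dt = r(1 − N/K) = 0.12 × (1 − 6390/31600).
= 0.12 × 0.79778 = 0.095734.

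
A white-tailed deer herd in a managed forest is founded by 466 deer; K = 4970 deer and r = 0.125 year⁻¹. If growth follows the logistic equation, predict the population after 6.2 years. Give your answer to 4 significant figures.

911.5 deer

A = (K − N₀)/N₀ = (4970 − 466)/466 = 9.6652.
N(t) = K/(1 + A·e^(−rt)) = 4970/(1 + 9.6652×e^(−0.125×6.2)).
e^(−0.775) = 0.4607; denominator = 1 + 9.6652×0.4607 = 5.4528.
N = 4970/5.4528 = 911.457.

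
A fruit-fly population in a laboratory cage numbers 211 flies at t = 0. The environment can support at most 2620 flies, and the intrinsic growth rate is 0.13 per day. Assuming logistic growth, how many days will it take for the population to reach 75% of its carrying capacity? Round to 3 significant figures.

A = (K − N₀)/N₀ = (2620 − 211)/211 = 11.417.
Solve 2620/(1 + 11.417·e^(−0.13t)) = 1965: 1 + 11.417·e^(−0.13t) = 1.3333, so e^(−0.13t) = 0.0291961.
−0.13·t = ln(0.0291961) = -3.5337, so t = 3.5337/0.13 = 27.182.

27.2 days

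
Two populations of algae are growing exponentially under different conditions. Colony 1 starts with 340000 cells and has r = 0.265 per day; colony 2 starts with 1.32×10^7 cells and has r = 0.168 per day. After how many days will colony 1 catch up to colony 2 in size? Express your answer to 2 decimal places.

Set 340000·e^(0.265t) = 1.32×10^7·e^(0.168t).
e^((0.265 − 0.168)t) = 1.32×10^7/340000 → e^(0.097·t) = 38.824.
0.097·t = ln(38.824) = 3.659, so t = 3.659/0.097 = 37.722.

37.72 days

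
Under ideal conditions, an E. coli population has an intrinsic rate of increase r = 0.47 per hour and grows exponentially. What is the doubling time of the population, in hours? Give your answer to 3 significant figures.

Doubling time t_d = ln(2)/r = 0.6931/0.47 = 1.4748.

1.47 hours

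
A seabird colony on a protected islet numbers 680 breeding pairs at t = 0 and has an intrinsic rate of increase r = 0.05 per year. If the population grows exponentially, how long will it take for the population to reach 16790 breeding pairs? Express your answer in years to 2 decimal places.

64.13 years

Set N₀·e^(rt) = 16790: e^(0.05·t) = 16790/680 = 24.691.
0.05·t = ln(24.691) = 3.2064, so t = 3.2064/0.05 = 64.129.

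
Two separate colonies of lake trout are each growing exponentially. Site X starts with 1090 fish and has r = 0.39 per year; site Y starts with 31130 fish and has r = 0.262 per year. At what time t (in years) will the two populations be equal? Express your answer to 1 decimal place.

26.2 years

Set 1090·e^(0.39t) = 31130·e^(0.262t).
e^((0.39 − 0.262)t) = 31130/1090 → e^(0.128·t) = 28.56.
0.128·t = ln(28.56) = 3.352, so t = 3.352/0.128 = 26.187.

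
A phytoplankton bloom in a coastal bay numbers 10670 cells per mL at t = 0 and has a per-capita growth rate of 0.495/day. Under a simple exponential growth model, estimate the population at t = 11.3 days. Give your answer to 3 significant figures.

N(t) = N₀·e^(rt) = 10670 × e^(0.495×11.3) = 10670 × e^5.594.
e^5.594 ≈ 268.67, so N ≈ 10670 × 268.67 = 2.866755×10^6.

2870000 cells per mL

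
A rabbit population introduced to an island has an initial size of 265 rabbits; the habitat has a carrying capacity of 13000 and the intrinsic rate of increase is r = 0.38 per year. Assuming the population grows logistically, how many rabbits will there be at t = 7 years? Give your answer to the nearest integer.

A = (K − N₀)/N₀ = (13000 − 265)/265 = 48.057.
N(t) = K/(1 + A·e^(−rt)) = 13000/(1 + 48.057×e^(−0.38×7)).
e^(−2.66) = 0.069948; denominator = 1 + 48.057×0.069948 = 4.3615.
N = 13000/4.3615 = 2980.64.

2981 rabbits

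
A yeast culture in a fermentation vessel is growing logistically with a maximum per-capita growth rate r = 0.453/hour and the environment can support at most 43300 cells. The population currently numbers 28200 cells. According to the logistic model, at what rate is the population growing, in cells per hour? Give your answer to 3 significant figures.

4450 cells per hour

dN/dt = rN(1 − N/K) = 0.453 × 28200 × (1 − 28200/43300).
1 − 28200/43300 = 0.34873; dN/dt = 0.453 × 28200 × 0.34873 = 4454.9.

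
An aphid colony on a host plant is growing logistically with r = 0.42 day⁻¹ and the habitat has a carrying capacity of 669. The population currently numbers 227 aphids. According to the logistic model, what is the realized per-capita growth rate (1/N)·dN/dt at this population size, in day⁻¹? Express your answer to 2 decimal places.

0.28 per day

(1/N)·dN/dt = r(1 − N/K) = 0.42 × (1 − 227/669).
= 0.42 × 0.66069 = 0.27749.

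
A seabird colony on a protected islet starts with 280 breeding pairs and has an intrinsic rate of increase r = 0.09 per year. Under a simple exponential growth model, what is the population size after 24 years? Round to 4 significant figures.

2428 breeding pairs

N(t) = N₀·e^(rt) = 280 × e^(0.09×24) = 280 × e^2.16.
e^2.16 ≈ 8.6711, so N ≈ 280 × 8.6711 = 2427.92.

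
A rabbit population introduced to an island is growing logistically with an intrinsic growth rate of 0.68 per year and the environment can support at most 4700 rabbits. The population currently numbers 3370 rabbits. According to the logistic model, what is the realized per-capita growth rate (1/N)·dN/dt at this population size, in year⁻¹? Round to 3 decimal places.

0.192 per year

(1/N)·dN/dt = r(1 − N/K) = 0.68 × (1 − 3370/4700).
= 0.68 × 0.28298 = 0.19243.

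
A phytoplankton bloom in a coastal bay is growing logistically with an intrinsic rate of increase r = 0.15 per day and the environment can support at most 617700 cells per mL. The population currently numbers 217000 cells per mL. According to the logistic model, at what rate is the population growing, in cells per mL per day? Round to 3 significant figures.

dN/dt = rN(1 − N/K) = 0.15 × 217000 × (1 − 217000/617700).
1 − 217000/617700 = 0.6487; dN/dt = 0.15 × 217000 × 0.6487 = 21115.

21100 cells per mL per day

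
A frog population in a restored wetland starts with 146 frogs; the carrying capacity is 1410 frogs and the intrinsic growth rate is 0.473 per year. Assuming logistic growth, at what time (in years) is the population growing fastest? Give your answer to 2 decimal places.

Logistic growth is fastest at N = K/2 = 705.
A = (K − N₀)/N₀ = 8.6575. Set K/(1 + A·e^(−rt)) = K/2 → A·e^(−rt) = 1.
e^(−0.473t) = 1/8.6575 = 0.115506, so t = ln(8.6575)/0.473 = 2.1584/0.473 = 4.5633.

4.56 years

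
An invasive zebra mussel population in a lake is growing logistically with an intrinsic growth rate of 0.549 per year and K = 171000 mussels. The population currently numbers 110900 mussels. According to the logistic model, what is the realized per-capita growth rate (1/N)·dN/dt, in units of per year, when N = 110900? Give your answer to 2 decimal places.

0.19 per year

(1/N)·dN/dt = r(1 − N/K) = 0.549 × (1 − 110900/171000).
= 0.549 × 0.35146 = 0.19295.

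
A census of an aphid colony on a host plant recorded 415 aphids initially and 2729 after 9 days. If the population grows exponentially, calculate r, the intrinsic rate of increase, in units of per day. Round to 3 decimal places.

0.209 per day

From N(t) = N₀·e^(rt): e^(r·9) = 2729/415 = 6.5759.
r·9 = ln(6.5759) = 1.8834, so r = 1.8834/9 = 0.20927.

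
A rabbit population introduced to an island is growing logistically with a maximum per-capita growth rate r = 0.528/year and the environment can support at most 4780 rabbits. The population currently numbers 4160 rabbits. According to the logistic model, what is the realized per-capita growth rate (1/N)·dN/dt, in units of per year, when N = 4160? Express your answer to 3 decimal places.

(1/N)·dN/dt = r(1 − N/K) = 0.528 × (1 − 4160/4780).
= 0.528 × 0.12971 = 0.068485.

0.068 per year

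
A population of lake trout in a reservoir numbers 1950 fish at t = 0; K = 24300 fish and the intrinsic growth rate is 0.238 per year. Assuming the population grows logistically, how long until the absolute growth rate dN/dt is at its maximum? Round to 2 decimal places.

Logistic growth is fastest at N = K/2 = 12150.
A = (K − N₀)/N₀ = 11.462. Set K/(1 + A·e^(−rt)) = K/2 → A·e^(−rt) = 1.
e^(−0.238t) = 1/11.462 = 0.0872483, so t = ln(11.462)/0.238 = 2.439/0.238 = 10.248.

10.25 years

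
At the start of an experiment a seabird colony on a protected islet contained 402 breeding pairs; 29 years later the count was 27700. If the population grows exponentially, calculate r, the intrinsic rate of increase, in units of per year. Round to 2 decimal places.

From N(t) = N₀·e^(rt): e^(r·29) = 27700/402 = 68.905.
r·29 = ln(68.905) = 4.2327, so r = 4.2327/29 = 0.14596.

0.15 per year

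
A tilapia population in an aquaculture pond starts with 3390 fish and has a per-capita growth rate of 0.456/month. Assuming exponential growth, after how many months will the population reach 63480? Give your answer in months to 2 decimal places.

6.43 months

Set N₀·e^(rt) = 63480: e^(0.456·t) = 63480/3390 = 18.726.
0.456·t = ln(18.726) = 2.9299, so t = 2.9299/0.456 = 6.4252.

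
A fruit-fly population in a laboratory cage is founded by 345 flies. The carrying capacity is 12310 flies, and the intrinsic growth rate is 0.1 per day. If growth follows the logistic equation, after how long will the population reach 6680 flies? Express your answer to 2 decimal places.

A = (K − N₀)/N₀ = (12310 − 345)/345 = 34.681.
Solve 12310/(1 + 34.681·e^(−0.1t)) = 6680: 1 + 34.681·e^(−0.1t) = 1.8428, so e^(−0.1t) = 0.0243018.
−0.1·t = ln(0.0243018) = -3.7172, so t = 3.7172/0.1 = 37.172.

37.17 days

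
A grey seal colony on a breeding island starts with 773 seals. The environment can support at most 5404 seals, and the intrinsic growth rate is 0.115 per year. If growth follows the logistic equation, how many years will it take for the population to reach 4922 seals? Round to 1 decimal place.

A = (K − N₀)/N₀ = (5404 − 773)/773 = 5.9909.
Solve 5404/(1 + 5.9909·e^(−0.115t)) = 4922: 1 + 5.9909·e^(−0.115t) = 1.0979, so e^(−0.115t) = 0.0163459.
−0.115·t = ln(0.0163459) = -4.1138, so t = 4.1138/0.115 = 35.772.

35.8 years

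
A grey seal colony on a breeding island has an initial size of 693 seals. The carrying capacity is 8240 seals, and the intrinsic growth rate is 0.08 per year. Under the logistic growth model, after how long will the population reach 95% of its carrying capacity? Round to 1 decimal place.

66.7 years

A = (K − N₀)/N₀ = (8240 − 693)/693 = 10.89.
Solve 8240/(1 + 10.89·e^(−0.08t)) = 7828: 1 + 10.89·e^(−0.08t) = 1.0526, so e^(−0.08t) = 0.00483287.
−0.08·t = ln(0.00483287) = -5.3323, so t = 5.3323/0.08 = 66.654.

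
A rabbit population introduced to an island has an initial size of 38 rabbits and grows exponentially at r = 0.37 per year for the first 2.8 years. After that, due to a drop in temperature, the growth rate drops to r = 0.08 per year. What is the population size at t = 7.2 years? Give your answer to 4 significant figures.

152.3 rabbits

Phase 1: N(2.8) = 38·e^(0.37×2.8) = 38·e^1.036 = 107.081.
Phase 2 runs for 7.2 − 2.8 = 4.4 years at r = 0.08.
N(7.2) = 107.081·e^(0.08×4.4) = 107.081·e^0.352 = 152.259.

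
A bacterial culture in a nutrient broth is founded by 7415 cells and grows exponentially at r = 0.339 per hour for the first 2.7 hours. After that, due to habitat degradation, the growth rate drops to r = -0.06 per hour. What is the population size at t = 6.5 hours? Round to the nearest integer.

14744 cells

Phase 1: N(2.7) = 7415·e^(0.339×2.7) = 7415·e^0.9153 = 18519.1.
Phase 2 runs for 6.5 − 2.7 = 3.8 hours at r = -0.06.
N(6.5) = 18519.1·e^(-0.06×3.8) = 18519.1·e^-0.228 = 14743.5.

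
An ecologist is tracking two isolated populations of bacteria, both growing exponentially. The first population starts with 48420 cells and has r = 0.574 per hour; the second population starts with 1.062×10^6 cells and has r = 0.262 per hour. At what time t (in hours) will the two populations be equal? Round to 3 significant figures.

9.90 hours

Set 48420·e^(0.574t) = 1.062×10^6·e^(0.262t).
e^((0.574 − 0.262)t) = 1.062×10^6/48420 → e^(0.312·t) = 21.933.
0.312·t = ln(21.933) = 3.088, so t = 3.088/0.312 = 9.8974.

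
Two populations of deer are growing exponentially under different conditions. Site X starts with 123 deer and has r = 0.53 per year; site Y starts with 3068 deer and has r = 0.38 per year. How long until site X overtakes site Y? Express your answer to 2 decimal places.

Set 123·e^(0.53t) = 3068·e^(0.38t).
e^((0.53 − 0.38)t) = 3068/123 → e^(0.15·t) = 24.943.
0.15·t = ln(24.943) = 3.2166, so t = 3.2166/0.15 = 21.444.

21.44 years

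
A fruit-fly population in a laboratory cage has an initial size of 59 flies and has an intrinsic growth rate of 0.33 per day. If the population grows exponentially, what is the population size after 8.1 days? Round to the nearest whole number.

855 flies

N(t) = N₀·e^(rt) = 59 × e^(0.33×8.1) = 59 × e^2.673.
e^2.673 ≈ 14.483, so N ≈ 59 × 14.483 = 854.518.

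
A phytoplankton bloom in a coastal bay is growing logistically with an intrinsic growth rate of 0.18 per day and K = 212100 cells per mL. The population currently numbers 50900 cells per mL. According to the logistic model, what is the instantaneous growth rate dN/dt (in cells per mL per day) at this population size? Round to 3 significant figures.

6960 cells per mL per day

dN/dt = rN(1 − N/K) = 0.18 × 50900 × (1 − 50900/212100).
1 − 50900/212100 = 0.76002; dN/dt = 0.18 × 50900 × 0.76002 = 6963.3.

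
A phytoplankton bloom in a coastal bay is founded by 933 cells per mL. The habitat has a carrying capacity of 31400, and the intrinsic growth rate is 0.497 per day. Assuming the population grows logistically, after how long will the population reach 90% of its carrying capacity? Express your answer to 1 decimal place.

11.4 days

A = (K − N₀)/N₀ = (31400 − 933)/933 = 32.655.
Solve 31400/(1 + 32.655·e^(−0.497t)) = 28260: 1 + 32.655·e^(−0.497t) = 1.1111, so e^(−0.497t) = 0.00340259.
−0.497·t = ln(0.00340259) = -5.6832, so t = 5.6832/0.497 = 11.435.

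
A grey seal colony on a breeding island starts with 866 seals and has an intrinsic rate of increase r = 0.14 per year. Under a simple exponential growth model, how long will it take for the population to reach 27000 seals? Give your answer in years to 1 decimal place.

24.6 years

Set N₀·e^(rt) = 27000: e^(0.14·t) = 27000/866 = 31.178.
0.14·t = ln(31.178) = 3.4397, so t = 3.4397/0.14 = 24.569.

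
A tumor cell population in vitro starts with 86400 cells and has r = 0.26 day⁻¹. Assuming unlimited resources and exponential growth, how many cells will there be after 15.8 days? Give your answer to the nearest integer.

N(t) = N₀·e^(rt) = 86400 × e^(0.26×15.8) = 86400 × e^4.108.
e^4.108 ≈ 60.825, so N ≈ 86400 × 60.825 = 5.255275×10^6.

5255275 cells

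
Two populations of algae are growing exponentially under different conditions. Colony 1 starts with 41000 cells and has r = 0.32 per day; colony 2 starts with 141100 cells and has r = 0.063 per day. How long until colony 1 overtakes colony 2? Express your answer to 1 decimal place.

Set 41000·e^(0.32t) = 141100·e^(0.063t).
e^((0.32 − 0.063)t) = 141100/41000 → e^(0.257·t) = 3.4415.
0.257·t = ln(3.4415) = 1.2359, so t = 1.2359/0.257 = 4.8089.

4.8 days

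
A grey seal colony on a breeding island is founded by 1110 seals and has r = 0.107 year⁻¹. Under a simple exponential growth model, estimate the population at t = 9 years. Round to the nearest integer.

N(t) = N₀·e^(rt) = 1110 × e^(0.107×9) = 1110 × e^0.963.
e^0.963 ≈ 2.6195, so N ≈ 1110 × 2.6195 = 2907.69.

2908 seals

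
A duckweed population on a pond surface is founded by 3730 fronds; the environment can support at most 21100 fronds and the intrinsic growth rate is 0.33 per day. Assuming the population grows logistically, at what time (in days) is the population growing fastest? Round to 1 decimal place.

4.7 days

Logistic growth is fastest at N = K/2 = 10550.
A = (K − N₀)/N₀ = 4.6568. Set K/(1 + A·e^(−rt)) = K/2 → A·e^(−rt) = 1.
e^(−0.33t) = 1/4.6568 = 0.214738, so t = ln(4.6568)/0.33 = 1.5383/0.33 = 4.6616.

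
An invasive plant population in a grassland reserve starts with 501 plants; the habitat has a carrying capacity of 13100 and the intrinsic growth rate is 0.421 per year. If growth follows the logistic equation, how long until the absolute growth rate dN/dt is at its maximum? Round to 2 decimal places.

Logistic growth is fastest at N = K/2 = 6550.
A = (K − N₀)/N₀ = 25.148. Set K/(1 + A·e^(−rt)) = K/2 → A·e^(−rt) = 1.
e^(−0.421t) = 1/25.148 = 0.0397651, so t = ln(25.148)/0.421 = 3.2248/0.421 = 7.6598.

7.66 years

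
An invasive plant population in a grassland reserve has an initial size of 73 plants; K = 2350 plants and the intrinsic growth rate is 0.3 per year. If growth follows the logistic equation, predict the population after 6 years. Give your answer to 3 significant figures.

382 plants

A = (K − N₀)/N₀ = (2350 − 73)/73 = 31.192.
N(t) = K/(1 + A·e^(−rt)) = 2350/(1 + 31.192×e^(−0.3×6)).
e^(−1.8) = 0.1653; denominator = 1 + 31.192×0.1653 = 6.156.
N = 2350/6.156 = 381.743.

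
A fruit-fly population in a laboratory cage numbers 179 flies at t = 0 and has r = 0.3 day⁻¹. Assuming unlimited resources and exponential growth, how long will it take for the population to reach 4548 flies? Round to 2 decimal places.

Set N₀·e^(rt) = 4548: e^(0.3·t) = 4548/179 = 25.408.
0.3·t = ln(25.408) = 3.2351, so t = 3.2351/0.3 = 10.784.

10.78 days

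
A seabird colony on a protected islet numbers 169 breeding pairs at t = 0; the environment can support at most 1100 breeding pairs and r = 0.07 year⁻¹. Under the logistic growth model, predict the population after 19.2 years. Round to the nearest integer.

451 breeding pairs

A = (K − N₀)/N₀ = (1100 − 169)/169 = 5.5089.
N(t) = K/(1 + A·e^(−rt)) = 1100/(1 + 5.5089×e^(−0.07×19.2)).
e^(−1.344) = 0.2608; denominator = 1 + 5.5089×0.2608 = 2.4367.
N = 1100/2.4367 = 451.427.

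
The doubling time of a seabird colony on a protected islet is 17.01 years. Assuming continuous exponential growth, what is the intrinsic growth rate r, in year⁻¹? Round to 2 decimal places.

0.04 per year

r = ln(2)/t_d = 0.6931/17.01 = 0.040749.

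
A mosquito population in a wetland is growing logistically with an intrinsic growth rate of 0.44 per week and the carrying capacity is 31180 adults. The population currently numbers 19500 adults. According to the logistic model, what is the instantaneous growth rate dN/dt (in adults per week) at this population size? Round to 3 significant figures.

3210 adults per week

dN/dt = rN(1 − N/K) = 0.44 × 19500 × (1 − 19500/31180).
1 − 19500/31180 = 0.3746; dN/dt = 0.44 × 19500 × 0.3746 = 3214.1.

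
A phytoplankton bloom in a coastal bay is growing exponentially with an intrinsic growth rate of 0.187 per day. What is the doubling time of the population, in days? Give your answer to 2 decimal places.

Doubling time t_d = ln(2)/r = 0.6931/0.187 = 3.7067.

3.71 days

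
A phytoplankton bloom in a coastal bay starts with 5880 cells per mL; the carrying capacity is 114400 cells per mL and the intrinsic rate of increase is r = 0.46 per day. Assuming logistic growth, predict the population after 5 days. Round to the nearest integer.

A = (K − N₀)/N₀ = (114400 − 5880)/5880 = 18.456.
N(t) = K/(1 + A·e^(−rt)) = 114400/(1 + 18.456×e^(−0.46×5)).
e^(−2.3) = 0.10026; denominator = 1 + 18.456×0.10026 = 2.8504.
N = 114400/2.8504 = 40135.3.

40135 cells per mL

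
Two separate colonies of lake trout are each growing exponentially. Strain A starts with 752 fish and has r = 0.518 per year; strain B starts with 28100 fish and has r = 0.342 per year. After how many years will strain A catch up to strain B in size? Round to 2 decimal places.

Set 752·e^(0.518t) = 28100·e^(0.342t).
e^((0.518 − 0.342)t) = 28100/752 → e^(0.176·t) = 37.367.
0.176·t = ln(37.367) = 3.6208, so t = 3.6208/0.176 = 20.573.

20.57 years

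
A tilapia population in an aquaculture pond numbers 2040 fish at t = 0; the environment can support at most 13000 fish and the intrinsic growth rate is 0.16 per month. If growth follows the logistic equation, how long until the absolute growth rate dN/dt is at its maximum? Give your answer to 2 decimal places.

Logistic growth is fastest at N = K/2 = 6500.
A = (K − N₀)/N₀ = 5.3725. Set K/(1 + A·e^(−rt)) = K/2 → A·e^(−rt) = 1.
e^(−0.16t) = 1/5.3725 = 0.186131, so t = ln(5.3725)/0.16 = 1.6813/0.16 = 10.508.

10.51 months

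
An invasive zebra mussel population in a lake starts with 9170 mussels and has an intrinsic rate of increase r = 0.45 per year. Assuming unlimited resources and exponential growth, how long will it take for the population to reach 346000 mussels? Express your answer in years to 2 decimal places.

8.07 years

Set N₀·e^(rt) = 346000: e^(0.45·t) = 346000/9170 = 37.732.
0.45·t = ln(37.732) = 3.6305, so t = 3.6305/0.45 = 8.0678.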